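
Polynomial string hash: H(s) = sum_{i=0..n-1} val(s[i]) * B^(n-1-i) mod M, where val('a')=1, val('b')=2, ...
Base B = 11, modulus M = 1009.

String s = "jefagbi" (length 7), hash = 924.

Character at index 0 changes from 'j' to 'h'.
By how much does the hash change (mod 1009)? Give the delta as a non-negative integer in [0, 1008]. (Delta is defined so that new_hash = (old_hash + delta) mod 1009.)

Delta formula: (val(new) - val(old)) * B^(n-1-k) mod M
  val('h') - val('j') = 8 - 10 = -2
  B^(n-1-k) = 11^6 mod 1009 = 766
  Delta = -2 * 766 mod 1009 = 486

Answer: 486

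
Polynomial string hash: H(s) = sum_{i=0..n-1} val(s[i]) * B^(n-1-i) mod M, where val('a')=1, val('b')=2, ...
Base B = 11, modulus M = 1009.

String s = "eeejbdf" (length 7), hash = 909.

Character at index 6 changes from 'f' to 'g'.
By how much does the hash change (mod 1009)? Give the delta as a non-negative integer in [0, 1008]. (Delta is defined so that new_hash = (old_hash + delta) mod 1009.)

Answer: 1

Derivation:
Delta formula: (val(new) - val(old)) * B^(n-1-k) mod M
  val('g') - val('f') = 7 - 6 = 1
  B^(n-1-k) = 11^0 mod 1009 = 1
  Delta = 1 * 1 mod 1009 = 1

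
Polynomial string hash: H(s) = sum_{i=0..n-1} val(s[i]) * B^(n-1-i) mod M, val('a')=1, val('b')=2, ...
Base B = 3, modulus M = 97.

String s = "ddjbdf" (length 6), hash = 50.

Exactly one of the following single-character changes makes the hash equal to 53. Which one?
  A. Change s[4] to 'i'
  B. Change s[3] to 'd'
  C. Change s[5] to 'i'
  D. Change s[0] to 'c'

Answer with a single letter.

Option A: s[4]='d'->'i', delta=(9-4)*3^1 mod 97 = 15, hash=50+15 mod 97 = 65
Option B: s[3]='b'->'d', delta=(4-2)*3^2 mod 97 = 18, hash=50+18 mod 97 = 68
Option C: s[5]='f'->'i', delta=(9-6)*3^0 mod 97 = 3, hash=50+3 mod 97 = 53 <-- target
Option D: s[0]='d'->'c', delta=(3-4)*3^5 mod 97 = 48, hash=50+48 mod 97 = 1

Answer: C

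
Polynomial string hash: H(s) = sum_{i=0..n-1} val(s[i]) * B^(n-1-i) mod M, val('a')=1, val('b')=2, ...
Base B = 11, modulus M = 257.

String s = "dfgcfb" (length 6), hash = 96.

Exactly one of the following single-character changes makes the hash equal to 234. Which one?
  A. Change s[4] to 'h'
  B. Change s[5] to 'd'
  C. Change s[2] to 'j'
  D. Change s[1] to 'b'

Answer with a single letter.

Answer: C

Derivation:
Option A: s[4]='f'->'h', delta=(8-6)*11^1 mod 257 = 22, hash=96+22 mod 257 = 118
Option B: s[5]='b'->'d', delta=(4-2)*11^0 mod 257 = 2, hash=96+2 mod 257 = 98
Option C: s[2]='g'->'j', delta=(10-7)*11^3 mod 257 = 138, hash=96+138 mod 257 = 234 <-- target
Option D: s[1]='f'->'b', delta=(2-6)*11^4 mod 257 = 32, hash=96+32 mod 257 = 128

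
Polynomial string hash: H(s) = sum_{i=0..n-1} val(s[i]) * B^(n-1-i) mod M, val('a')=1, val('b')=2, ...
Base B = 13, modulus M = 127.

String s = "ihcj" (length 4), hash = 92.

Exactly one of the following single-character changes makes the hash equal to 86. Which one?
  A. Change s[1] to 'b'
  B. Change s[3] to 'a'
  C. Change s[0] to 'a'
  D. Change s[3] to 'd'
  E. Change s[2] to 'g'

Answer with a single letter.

Answer: D

Derivation:
Option A: s[1]='h'->'b', delta=(2-8)*13^2 mod 127 = 2, hash=92+2 mod 127 = 94
Option B: s[3]='j'->'a', delta=(1-10)*13^0 mod 127 = 118, hash=92+118 mod 127 = 83
Option C: s[0]='i'->'a', delta=(1-9)*13^3 mod 127 = 77, hash=92+77 mod 127 = 42
Option D: s[3]='j'->'d', delta=(4-10)*13^0 mod 127 = 121, hash=92+121 mod 127 = 86 <-- target
Option E: s[2]='c'->'g', delta=(7-3)*13^1 mod 127 = 52, hash=92+52 mod 127 = 17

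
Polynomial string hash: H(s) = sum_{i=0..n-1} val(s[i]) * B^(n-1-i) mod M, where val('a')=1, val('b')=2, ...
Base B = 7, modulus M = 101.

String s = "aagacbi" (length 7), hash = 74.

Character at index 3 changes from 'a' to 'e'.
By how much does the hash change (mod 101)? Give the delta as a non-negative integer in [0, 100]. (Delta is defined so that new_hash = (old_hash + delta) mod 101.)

Answer: 59

Derivation:
Delta formula: (val(new) - val(old)) * B^(n-1-k) mod M
  val('e') - val('a') = 5 - 1 = 4
  B^(n-1-k) = 7^3 mod 101 = 40
  Delta = 4 * 40 mod 101 = 59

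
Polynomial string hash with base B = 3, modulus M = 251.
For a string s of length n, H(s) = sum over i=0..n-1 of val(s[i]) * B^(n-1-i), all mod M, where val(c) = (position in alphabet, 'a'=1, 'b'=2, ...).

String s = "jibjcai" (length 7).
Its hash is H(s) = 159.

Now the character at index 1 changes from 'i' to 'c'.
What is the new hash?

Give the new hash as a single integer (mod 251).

val('i') = 9, val('c') = 3
Position k = 1, exponent = n-1-k = 5
B^5 mod M = 3^5 mod 251 = 243
Delta = (3 - 9) * 243 mod 251 = 48
New hash = (159 + 48) mod 251 = 207

Answer: 207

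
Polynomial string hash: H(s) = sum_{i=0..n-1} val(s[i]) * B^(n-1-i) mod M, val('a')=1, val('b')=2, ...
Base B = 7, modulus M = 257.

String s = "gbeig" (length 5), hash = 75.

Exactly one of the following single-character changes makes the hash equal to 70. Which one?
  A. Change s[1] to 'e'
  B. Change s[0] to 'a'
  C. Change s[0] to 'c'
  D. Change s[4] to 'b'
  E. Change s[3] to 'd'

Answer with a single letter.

Option A: s[1]='b'->'e', delta=(5-2)*7^3 mod 257 = 1, hash=75+1 mod 257 = 76
Option B: s[0]='g'->'a', delta=(1-7)*7^4 mod 257 = 243, hash=75+243 mod 257 = 61
Option C: s[0]='g'->'c', delta=(3-7)*7^4 mod 257 = 162, hash=75+162 mod 257 = 237
Option D: s[4]='g'->'b', delta=(2-7)*7^0 mod 257 = 252, hash=75+252 mod 257 = 70 <-- target
Option E: s[3]='i'->'d', delta=(4-9)*7^1 mod 257 = 222, hash=75+222 mod 257 = 40

Answer: D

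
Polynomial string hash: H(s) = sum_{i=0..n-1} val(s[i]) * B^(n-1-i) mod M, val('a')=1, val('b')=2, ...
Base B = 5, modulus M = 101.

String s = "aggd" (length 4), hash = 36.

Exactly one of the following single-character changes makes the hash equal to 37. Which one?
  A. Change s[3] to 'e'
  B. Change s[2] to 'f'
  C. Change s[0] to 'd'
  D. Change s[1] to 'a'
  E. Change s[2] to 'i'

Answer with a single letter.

Answer: A

Derivation:
Option A: s[3]='d'->'e', delta=(5-4)*5^0 mod 101 = 1, hash=36+1 mod 101 = 37 <-- target
Option B: s[2]='g'->'f', delta=(6-7)*5^1 mod 101 = 96, hash=36+96 mod 101 = 31
Option C: s[0]='a'->'d', delta=(4-1)*5^3 mod 101 = 72, hash=36+72 mod 101 = 7
Option D: s[1]='g'->'a', delta=(1-7)*5^2 mod 101 = 52, hash=36+52 mod 101 = 88
Option E: s[2]='g'->'i', delta=(9-7)*5^1 mod 101 = 10, hash=36+10 mod 101 = 46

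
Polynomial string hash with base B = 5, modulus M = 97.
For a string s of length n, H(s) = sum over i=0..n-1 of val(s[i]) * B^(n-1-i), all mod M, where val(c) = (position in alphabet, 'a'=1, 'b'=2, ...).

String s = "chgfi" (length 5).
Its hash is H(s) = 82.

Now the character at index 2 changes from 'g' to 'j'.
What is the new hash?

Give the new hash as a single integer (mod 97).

val('g') = 7, val('j') = 10
Position k = 2, exponent = n-1-k = 2
B^2 mod M = 5^2 mod 97 = 25
Delta = (10 - 7) * 25 mod 97 = 75
New hash = (82 + 75) mod 97 = 60

Answer: 60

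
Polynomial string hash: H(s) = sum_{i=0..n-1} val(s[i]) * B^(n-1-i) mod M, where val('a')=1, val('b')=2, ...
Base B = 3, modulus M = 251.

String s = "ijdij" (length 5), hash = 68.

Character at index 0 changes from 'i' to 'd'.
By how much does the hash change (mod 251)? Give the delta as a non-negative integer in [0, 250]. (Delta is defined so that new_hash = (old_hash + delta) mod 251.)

Delta formula: (val(new) - val(old)) * B^(n-1-k) mod M
  val('d') - val('i') = 4 - 9 = -5
  B^(n-1-k) = 3^4 mod 251 = 81
  Delta = -5 * 81 mod 251 = 97

Answer: 97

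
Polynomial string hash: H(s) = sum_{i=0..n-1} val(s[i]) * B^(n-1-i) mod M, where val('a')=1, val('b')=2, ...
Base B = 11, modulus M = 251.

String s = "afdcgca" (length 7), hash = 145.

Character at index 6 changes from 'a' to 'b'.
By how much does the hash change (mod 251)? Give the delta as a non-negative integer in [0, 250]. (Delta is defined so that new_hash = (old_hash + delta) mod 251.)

Delta formula: (val(new) - val(old)) * B^(n-1-k) mod M
  val('b') - val('a') = 2 - 1 = 1
  B^(n-1-k) = 11^0 mod 251 = 1
  Delta = 1 * 1 mod 251 = 1

Answer: 1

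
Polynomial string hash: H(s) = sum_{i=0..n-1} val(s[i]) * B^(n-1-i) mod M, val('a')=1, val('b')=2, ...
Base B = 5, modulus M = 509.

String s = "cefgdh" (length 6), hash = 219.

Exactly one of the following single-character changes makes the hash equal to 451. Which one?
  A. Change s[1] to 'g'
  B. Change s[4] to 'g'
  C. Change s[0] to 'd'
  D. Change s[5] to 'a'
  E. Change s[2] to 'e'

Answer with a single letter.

Option A: s[1]='e'->'g', delta=(7-5)*5^4 mod 509 = 232, hash=219+232 mod 509 = 451 <-- target
Option B: s[4]='d'->'g', delta=(7-4)*5^1 mod 509 = 15, hash=219+15 mod 509 = 234
Option C: s[0]='c'->'d', delta=(4-3)*5^5 mod 509 = 71, hash=219+71 mod 509 = 290
Option D: s[5]='h'->'a', delta=(1-8)*5^0 mod 509 = 502, hash=219+502 mod 509 = 212
Option E: s[2]='f'->'e', delta=(5-6)*5^3 mod 509 = 384, hash=219+384 mod 509 = 94

Answer: A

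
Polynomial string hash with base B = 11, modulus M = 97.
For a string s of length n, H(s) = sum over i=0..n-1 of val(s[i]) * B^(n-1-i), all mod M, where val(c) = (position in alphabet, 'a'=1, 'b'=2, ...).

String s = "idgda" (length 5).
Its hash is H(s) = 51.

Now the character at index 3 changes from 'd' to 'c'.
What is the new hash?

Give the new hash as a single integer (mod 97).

val('d') = 4, val('c') = 3
Position k = 3, exponent = n-1-k = 1
B^1 mod M = 11^1 mod 97 = 11
Delta = (3 - 4) * 11 mod 97 = 86
New hash = (51 + 86) mod 97 = 40

Answer: 40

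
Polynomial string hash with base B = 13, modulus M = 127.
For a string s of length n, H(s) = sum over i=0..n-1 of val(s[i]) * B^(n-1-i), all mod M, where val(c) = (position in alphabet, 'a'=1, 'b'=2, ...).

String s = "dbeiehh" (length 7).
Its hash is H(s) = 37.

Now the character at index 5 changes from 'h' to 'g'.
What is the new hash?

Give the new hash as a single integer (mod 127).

val('h') = 8, val('g') = 7
Position k = 5, exponent = n-1-k = 1
B^1 mod M = 13^1 mod 127 = 13
Delta = (7 - 8) * 13 mod 127 = 114
New hash = (37 + 114) mod 127 = 24

Answer: 24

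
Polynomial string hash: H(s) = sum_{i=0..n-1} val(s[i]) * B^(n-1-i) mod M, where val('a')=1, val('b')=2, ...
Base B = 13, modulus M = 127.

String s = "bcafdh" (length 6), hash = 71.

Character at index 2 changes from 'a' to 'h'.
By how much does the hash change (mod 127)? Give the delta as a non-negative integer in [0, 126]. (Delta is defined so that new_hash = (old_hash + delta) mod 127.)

Delta formula: (val(new) - val(old)) * B^(n-1-k) mod M
  val('h') - val('a') = 8 - 1 = 7
  B^(n-1-k) = 13^3 mod 127 = 38
  Delta = 7 * 38 mod 127 = 12

Answer: 12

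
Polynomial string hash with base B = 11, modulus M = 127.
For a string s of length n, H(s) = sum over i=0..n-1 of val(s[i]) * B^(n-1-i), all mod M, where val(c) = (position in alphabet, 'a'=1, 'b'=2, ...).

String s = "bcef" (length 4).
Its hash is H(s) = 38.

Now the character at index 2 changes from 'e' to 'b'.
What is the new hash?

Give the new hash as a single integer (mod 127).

val('e') = 5, val('b') = 2
Position k = 2, exponent = n-1-k = 1
B^1 mod M = 11^1 mod 127 = 11
Delta = (2 - 5) * 11 mod 127 = 94
New hash = (38 + 94) mod 127 = 5

Answer: 5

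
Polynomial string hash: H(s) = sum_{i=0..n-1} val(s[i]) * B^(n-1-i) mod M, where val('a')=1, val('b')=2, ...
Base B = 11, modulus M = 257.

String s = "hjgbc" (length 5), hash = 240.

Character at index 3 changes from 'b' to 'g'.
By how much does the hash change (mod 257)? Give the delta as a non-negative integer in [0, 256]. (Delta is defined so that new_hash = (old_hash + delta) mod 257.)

Delta formula: (val(new) - val(old)) * B^(n-1-k) mod M
  val('g') - val('b') = 7 - 2 = 5
  B^(n-1-k) = 11^1 mod 257 = 11
  Delta = 5 * 11 mod 257 = 55

Answer: 55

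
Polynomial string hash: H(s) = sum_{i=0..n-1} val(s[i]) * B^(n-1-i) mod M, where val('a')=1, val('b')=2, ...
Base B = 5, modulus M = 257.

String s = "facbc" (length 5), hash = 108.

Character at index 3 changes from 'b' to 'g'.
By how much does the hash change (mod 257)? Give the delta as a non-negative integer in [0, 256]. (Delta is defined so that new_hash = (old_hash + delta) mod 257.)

Answer: 25

Derivation:
Delta formula: (val(new) - val(old)) * B^(n-1-k) mod M
  val('g') - val('b') = 7 - 2 = 5
  B^(n-1-k) = 5^1 mod 257 = 5
  Delta = 5 * 5 mod 257 = 25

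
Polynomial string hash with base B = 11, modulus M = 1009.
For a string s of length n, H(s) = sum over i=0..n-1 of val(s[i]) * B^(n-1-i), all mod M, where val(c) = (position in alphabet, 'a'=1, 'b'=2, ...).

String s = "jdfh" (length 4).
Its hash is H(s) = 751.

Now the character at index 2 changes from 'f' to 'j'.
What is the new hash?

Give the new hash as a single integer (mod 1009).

val('f') = 6, val('j') = 10
Position k = 2, exponent = n-1-k = 1
B^1 mod M = 11^1 mod 1009 = 11
Delta = (10 - 6) * 11 mod 1009 = 44
New hash = (751 + 44) mod 1009 = 795

Answer: 795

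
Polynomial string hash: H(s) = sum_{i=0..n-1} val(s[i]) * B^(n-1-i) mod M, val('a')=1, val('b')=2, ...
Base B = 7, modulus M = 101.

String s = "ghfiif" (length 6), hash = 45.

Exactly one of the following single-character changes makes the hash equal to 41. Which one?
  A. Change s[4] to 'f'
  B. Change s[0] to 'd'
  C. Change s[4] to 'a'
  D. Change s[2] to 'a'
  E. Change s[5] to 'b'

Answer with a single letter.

Option A: s[4]='i'->'f', delta=(6-9)*7^1 mod 101 = 80, hash=45+80 mod 101 = 24
Option B: s[0]='g'->'d', delta=(4-7)*7^5 mod 101 = 79, hash=45+79 mod 101 = 23
Option C: s[4]='i'->'a', delta=(1-9)*7^1 mod 101 = 45, hash=45+45 mod 101 = 90
Option D: s[2]='f'->'a', delta=(1-6)*7^3 mod 101 = 2, hash=45+2 mod 101 = 47
Option E: s[5]='f'->'b', delta=(2-6)*7^0 mod 101 = 97, hash=45+97 mod 101 = 41 <-- target

Answer: E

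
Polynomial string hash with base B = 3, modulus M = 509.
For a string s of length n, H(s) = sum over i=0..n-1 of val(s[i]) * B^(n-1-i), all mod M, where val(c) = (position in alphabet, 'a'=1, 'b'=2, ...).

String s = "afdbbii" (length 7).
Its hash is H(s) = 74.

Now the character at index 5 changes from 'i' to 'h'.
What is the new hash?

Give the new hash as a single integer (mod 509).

Answer: 71

Derivation:
val('i') = 9, val('h') = 8
Position k = 5, exponent = n-1-k = 1
B^1 mod M = 3^1 mod 509 = 3
Delta = (8 - 9) * 3 mod 509 = 506
New hash = (74 + 506) mod 509 = 71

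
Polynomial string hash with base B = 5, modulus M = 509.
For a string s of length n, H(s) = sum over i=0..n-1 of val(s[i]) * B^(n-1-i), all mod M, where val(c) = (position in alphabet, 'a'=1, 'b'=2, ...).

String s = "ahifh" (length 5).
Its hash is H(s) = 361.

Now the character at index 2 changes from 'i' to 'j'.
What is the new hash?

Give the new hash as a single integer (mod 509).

val('i') = 9, val('j') = 10
Position k = 2, exponent = n-1-k = 2
B^2 mod M = 5^2 mod 509 = 25
Delta = (10 - 9) * 25 mod 509 = 25
New hash = (361 + 25) mod 509 = 386

Answer: 386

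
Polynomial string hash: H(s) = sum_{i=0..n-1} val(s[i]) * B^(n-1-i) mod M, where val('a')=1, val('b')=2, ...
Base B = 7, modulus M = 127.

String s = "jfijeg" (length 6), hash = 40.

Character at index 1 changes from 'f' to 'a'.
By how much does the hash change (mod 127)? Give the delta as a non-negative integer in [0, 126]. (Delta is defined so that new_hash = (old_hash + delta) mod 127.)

Answer: 60

Derivation:
Delta formula: (val(new) - val(old)) * B^(n-1-k) mod M
  val('a') - val('f') = 1 - 6 = -5
  B^(n-1-k) = 7^4 mod 127 = 115
  Delta = -5 * 115 mod 127 = 60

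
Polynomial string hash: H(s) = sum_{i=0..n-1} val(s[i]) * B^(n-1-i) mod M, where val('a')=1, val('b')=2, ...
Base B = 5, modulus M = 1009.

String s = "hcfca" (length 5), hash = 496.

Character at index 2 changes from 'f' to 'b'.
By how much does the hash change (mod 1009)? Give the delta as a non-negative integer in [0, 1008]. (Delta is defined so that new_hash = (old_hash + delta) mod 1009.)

Answer: 909

Derivation:
Delta formula: (val(new) - val(old)) * B^(n-1-k) mod M
  val('b') - val('f') = 2 - 6 = -4
  B^(n-1-k) = 5^2 mod 1009 = 25
  Delta = -4 * 25 mod 1009 = 909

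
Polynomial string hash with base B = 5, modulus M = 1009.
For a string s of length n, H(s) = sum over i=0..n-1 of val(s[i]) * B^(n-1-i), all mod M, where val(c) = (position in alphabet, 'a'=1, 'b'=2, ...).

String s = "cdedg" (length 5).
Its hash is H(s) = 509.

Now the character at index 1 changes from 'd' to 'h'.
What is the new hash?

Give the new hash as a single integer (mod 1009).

Answer: 0

Derivation:
val('d') = 4, val('h') = 8
Position k = 1, exponent = n-1-k = 3
B^3 mod M = 5^3 mod 1009 = 125
Delta = (8 - 4) * 125 mod 1009 = 500
New hash = (509 + 500) mod 1009 = 0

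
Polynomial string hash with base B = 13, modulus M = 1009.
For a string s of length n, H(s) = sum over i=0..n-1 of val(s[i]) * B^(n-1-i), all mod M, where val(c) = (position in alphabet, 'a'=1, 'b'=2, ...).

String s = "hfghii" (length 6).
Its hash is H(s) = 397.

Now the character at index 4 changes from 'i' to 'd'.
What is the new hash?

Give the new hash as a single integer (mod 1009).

Answer: 332

Derivation:
val('i') = 9, val('d') = 4
Position k = 4, exponent = n-1-k = 1
B^1 mod M = 13^1 mod 1009 = 13
Delta = (4 - 9) * 13 mod 1009 = 944
New hash = (397 + 944) mod 1009 = 332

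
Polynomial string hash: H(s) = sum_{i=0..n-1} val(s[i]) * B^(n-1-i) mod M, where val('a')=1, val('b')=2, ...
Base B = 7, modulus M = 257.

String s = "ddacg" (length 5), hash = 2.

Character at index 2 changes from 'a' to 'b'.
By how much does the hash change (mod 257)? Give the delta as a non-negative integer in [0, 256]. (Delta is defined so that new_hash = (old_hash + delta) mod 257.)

Delta formula: (val(new) - val(old)) * B^(n-1-k) mod M
  val('b') - val('a') = 2 - 1 = 1
  B^(n-1-k) = 7^2 mod 257 = 49
  Delta = 1 * 49 mod 257 = 49

Answer: 49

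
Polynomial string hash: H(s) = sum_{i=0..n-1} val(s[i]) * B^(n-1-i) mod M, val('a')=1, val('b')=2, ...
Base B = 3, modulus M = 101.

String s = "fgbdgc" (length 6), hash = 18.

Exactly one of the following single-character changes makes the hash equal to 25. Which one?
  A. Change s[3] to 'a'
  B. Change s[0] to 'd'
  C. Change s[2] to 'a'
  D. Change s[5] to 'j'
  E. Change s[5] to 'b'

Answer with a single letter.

Option A: s[3]='d'->'a', delta=(1-4)*3^2 mod 101 = 74, hash=18+74 mod 101 = 92
Option B: s[0]='f'->'d', delta=(4-6)*3^5 mod 101 = 19, hash=18+19 mod 101 = 37
Option C: s[2]='b'->'a', delta=(1-2)*3^3 mod 101 = 74, hash=18+74 mod 101 = 92
Option D: s[5]='c'->'j', delta=(10-3)*3^0 mod 101 = 7, hash=18+7 mod 101 = 25 <-- target
Option E: s[5]='c'->'b', delta=(2-3)*3^0 mod 101 = 100, hash=18+100 mod 101 = 17

Answer: D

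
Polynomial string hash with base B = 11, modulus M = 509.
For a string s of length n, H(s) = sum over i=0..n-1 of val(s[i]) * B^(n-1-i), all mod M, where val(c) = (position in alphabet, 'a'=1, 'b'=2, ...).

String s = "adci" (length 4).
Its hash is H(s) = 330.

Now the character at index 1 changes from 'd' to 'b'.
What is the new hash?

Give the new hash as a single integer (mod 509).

Answer: 88

Derivation:
val('d') = 4, val('b') = 2
Position k = 1, exponent = n-1-k = 2
B^2 mod M = 11^2 mod 509 = 121
Delta = (2 - 4) * 121 mod 509 = 267
New hash = (330 + 267) mod 509 = 88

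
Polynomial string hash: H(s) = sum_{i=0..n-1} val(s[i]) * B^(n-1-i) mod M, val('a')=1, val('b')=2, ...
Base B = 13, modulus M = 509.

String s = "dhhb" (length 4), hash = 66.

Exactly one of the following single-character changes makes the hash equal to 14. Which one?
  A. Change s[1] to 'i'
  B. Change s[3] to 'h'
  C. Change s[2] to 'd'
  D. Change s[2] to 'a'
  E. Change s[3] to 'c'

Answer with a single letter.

Option A: s[1]='h'->'i', delta=(9-8)*13^2 mod 509 = 169, hash=66+169 mod 509 = 235
Option B: s[3]='b'->'h', delta=(8-2)*13^0 mod 509 = 6, hash=66+6 mod 509 = 72
Option C: s[2]='h'->'d', delta=(4-8)*13^1 mod 509 = 457, hash=66+457 mod 509 = 14 <-- target
Option D: s[2]='h'->'a', delta=(1-8)*13^1 mod 509 = 418, hash=66+418 mod 509 = 484
Option E: s[3]='b'->'c', delta=(3-2)*13^0 mod 509 = 1, hash=66+1 mod 509 = 67

Answer: C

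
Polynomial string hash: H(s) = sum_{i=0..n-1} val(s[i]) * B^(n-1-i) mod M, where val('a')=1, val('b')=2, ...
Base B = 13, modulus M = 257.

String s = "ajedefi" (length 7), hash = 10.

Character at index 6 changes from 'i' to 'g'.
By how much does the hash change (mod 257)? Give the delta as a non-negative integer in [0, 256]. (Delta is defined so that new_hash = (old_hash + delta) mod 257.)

Answer: 255

Derivation:
Delta formula: (val(new) - val(old)) * B^(n-1-k) mod M
  val('g') - val('i') = 7 - 9 = -2
  B^(n-1-k) = 13^0 mod 257 = 1
  Delta = -2 * 1 mod 257 = 255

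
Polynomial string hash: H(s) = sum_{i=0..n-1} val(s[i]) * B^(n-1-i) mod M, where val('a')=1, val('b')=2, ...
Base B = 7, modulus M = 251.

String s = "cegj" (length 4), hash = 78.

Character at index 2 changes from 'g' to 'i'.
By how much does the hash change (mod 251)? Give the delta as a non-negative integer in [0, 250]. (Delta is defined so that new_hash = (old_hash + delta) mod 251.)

Answer: 14

Derivation:
Delta formula: (val(new) - val(old)) * B^(n-1-k) mod M
  val('i') - val('g') = 9 - 7 = 2
  B^(n-1-k) = 7^1 mod 251 = 7
  Delta = 2 * 7 mod 251 = 14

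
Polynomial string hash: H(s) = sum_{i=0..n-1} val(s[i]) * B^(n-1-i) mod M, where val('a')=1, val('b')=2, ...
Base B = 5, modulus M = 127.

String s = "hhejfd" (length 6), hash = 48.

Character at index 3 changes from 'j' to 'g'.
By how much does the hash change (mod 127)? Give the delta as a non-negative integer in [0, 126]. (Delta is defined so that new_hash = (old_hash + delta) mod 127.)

Answer: 52

Derivation:
Delta formula: (val(new) - val(old)) * B^(n-1-k) mod M
  val('g') - val('j') = 7 - 10 = -3
  B^(n-1-k) = 5^2 mod 127 = 25
  Delta = -3 * 25 mod 127 = 52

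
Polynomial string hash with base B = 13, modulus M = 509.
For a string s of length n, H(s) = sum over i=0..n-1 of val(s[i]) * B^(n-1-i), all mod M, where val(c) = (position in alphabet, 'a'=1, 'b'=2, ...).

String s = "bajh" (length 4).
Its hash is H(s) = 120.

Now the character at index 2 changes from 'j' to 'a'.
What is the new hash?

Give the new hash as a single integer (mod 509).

Answer: 3

Derivation:
val('j') = 10, val('a') = 1
Position k = 2, exponent = n-1-k = 1
B^1 mod M = 13^1 mod 509 = 13
Delta = (1 - 10) * 13 mod 509 = 392
New hash = (120 + 392) mod 509 = 3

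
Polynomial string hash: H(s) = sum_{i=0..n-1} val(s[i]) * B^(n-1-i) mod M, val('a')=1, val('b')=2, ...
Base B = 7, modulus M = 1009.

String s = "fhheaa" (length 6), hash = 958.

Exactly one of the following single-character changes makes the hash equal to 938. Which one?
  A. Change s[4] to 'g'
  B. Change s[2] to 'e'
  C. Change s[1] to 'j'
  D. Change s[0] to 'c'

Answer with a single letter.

Answer: B

Derivation:
Option A: s[4]='a'->'g', delta=(7-1)*7^1 mod 1009 = 42, hash=958+42 mod 1009 = 1000
Option B: s[2]='h'->'e', delta=(5-8)*7^3 mod 1009 = 989, hash=958+989 mod 1009 = 938 <-- target
Option C: s[1]='h'->'j', delta=(10-8)*7^4 mod 1009 = 766, hash=958+766 mod 1009 = 715
Option D: s[0]='f'->'c', delta=(3-6)*7^5 mod 1009 = 29, hash=958+29 mod 1009 = 987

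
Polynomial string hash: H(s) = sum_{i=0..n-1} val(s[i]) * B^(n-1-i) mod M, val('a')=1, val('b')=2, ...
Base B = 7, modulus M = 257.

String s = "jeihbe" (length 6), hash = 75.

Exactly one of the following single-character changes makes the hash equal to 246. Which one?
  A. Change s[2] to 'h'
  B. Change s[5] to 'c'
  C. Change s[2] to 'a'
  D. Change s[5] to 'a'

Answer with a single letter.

Option A: s[2]='i'->'h', delta=(8-9)*7^3 mod 257 = 171, hash=75+171 mod 257 = 246 <-- target
Option B: s[5]='e'->'c', delta=(3-5)*7^0 mod 257 = 255, hash=75+255 mod 257 = 73
Option C: s[2]='i'->'a', delta=(1-9)*7^3 mod 257 = 83, hash=75+83 mod 257 = 158
Option D: s[5]='e'->'a', delta=(1-5)*7^0 mod 257 = 253, hash=75+253 mod 257 = 71

Answer: A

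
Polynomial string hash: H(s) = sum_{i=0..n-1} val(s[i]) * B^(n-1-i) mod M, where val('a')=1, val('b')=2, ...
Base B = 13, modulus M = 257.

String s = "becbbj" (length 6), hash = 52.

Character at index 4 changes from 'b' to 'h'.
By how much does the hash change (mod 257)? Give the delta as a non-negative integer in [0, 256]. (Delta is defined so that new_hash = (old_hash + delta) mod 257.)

Answer: 78

Derivation:
Delta formula: (val(new) - val(old)) * B^(n-1-k) mod M
  val('h') - val('b') = 8 - 2 = 6
  B^(n-1-k) = 13^1 mod 257 = 13
  Delta = 6 * 13 mod 257 = 78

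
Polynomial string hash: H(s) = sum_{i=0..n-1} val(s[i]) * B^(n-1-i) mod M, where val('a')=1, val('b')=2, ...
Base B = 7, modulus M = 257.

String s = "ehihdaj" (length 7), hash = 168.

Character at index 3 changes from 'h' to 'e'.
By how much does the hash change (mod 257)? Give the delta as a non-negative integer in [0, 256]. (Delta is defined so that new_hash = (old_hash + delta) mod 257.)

Delta formula: (val(new) - val(old)) * B^(n-1-k) mod M
  val('e') - val('h') = 5 - 8 = -3
  B^(n-1-k) = 7^3 mod 257 = 86
  Delta = -3 * 86 mod 257 = 256

Answer: 256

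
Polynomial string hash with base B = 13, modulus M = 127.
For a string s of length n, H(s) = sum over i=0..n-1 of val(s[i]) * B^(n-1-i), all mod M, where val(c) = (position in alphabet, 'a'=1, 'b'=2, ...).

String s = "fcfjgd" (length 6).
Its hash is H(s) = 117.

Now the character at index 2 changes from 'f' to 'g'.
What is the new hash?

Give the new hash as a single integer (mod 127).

val('f') = 6, val('g') = 7
Position k = 2, exponent = n-1-k = 3
B^3 mod M = 13^3 mod 127 = 38
Delta = (7 - 6) * 38 mod 127 = 38
New hash = (117 + 38) mod 127 = 28

Answer: 28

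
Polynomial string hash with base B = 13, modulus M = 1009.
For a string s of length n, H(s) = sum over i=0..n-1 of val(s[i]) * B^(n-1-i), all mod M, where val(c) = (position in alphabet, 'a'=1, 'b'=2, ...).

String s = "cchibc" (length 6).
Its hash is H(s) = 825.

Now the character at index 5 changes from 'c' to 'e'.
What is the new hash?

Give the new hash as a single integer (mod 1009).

val('c') = 3, val('e') = 5
Position k = 5, exponent = n-1-k = 0
B^0 mod M = 13^0 mod 1009 = 1
Delta = (5 - 3) * 1 mod 1009 = 2
New hash = (825 + 2) mod 1009 = 827

Answer: 827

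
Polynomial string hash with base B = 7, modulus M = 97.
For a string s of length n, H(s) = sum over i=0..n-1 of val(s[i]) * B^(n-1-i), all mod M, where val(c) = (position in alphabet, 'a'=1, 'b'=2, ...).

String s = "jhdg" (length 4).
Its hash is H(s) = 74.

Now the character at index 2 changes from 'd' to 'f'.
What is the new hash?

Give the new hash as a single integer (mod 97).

Answer: 88

Derivation:
val('d') = 4, val('f') = 6
Position k = 2, exponent = n-1-k = 1
B^1 mod M = 7^1 mod 97 = 7
Delta = (6 - 4) * 7 mod 97 = 14
New hash = (74 + 14) mod 97 = 88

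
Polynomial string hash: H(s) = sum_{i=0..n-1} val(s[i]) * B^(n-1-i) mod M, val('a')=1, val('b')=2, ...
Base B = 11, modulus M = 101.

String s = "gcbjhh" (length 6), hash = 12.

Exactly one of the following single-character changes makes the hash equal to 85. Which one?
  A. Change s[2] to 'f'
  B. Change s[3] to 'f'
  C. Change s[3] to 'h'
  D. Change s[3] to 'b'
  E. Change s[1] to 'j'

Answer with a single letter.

Option A: s[2]='b'->'f', delta=(6-2)*11^3 mod 101 = 72, hash=12+72 mod 101 = 84
Option B: s[3]='j'->'f', delta=(6-10)*11^2 mod 101 = 21, hash=12+21 mod 101 = 33
Option C: s[3]='j'->'h', delta=(8-10)*11^2 mod 101 = 61, hash=12+61 mod 101 = 73
Option D: s[3]='j'->'b', delta=(2-10)*11^2 mod 101 = 42, hash=12+42 mod 101 = 54
Option E: s[1]='c'->'j', delta=(10-3)*11^4 mod 101 = 73, hash=12+73 mod 101 = 85 <-- target

Answer: E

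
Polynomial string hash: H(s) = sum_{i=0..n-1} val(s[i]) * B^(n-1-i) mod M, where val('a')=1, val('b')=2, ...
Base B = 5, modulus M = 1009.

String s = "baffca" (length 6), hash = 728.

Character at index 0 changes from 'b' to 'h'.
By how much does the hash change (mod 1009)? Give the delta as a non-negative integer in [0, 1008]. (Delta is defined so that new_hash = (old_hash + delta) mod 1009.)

Answer: 588

Derivation:
Delta formula: (val(new) - val(old)) * B^(n-1-k) mod M
  val('h') - val('b') = 8 - 2 = 6
  B^(n-1-k) = 5^5 mod 1009 = 98
  Delta = 6 * 98 mod 1009 = 588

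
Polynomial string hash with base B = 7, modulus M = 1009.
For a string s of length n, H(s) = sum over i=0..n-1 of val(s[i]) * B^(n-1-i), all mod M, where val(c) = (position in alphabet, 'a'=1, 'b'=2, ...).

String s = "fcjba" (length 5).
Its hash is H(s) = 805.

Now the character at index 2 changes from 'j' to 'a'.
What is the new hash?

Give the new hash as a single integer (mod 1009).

Answer: 364

Derivation:
val('j') = 10, val('a') = 1
Position k = 2, exponent = n-1-k = 2
B^2 mod M = 7^2 mod 1009 = 49
Delta = (1 - 10) * 49 mod 1009 = 568
New hash = (805 + 568) mod 1009 = 364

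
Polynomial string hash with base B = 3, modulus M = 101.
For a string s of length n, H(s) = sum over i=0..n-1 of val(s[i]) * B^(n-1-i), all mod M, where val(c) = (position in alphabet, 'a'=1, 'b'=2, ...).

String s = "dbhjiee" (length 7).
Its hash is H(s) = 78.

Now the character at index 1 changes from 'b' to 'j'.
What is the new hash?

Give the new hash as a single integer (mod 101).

Answer: 2

Derivation:
val('b') = 2, val('j') = 10
Position k = 1, exponent = n-1-k = 5
B^5 mod M = 3^5 mod 101 = 41
Delta = (10 - 2) * 41 mod 101 = 25
New hash = (78 + 25) mod 101 = 2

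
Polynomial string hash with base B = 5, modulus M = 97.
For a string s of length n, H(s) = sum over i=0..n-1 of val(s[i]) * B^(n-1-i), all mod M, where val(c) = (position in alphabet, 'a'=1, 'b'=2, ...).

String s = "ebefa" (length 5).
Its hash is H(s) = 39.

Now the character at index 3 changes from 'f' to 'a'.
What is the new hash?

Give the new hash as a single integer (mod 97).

Answer: 14

Derivation:
val('f') = 6, val('a') = 1
Position k = 3, exponent = n-1-k = 1
B^1 mod M = 5^1 mod 97 = 5
Delta = (1 - 6) * 5 mod 97 = 72
New hash = (39 + 72) mod 97 = 14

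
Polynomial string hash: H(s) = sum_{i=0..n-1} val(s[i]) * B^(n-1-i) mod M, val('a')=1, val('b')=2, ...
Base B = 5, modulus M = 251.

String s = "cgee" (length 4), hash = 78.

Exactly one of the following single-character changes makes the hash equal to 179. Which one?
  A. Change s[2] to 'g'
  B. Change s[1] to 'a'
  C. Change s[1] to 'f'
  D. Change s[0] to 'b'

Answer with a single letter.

Answer: B

Derivation:
Option A: s[2]='e'->'g', delta=(7-5)*5^1 mod 251 = 10, hash=78+10 mod 251 = 88
Option B: s[1]='g'->'a', delta=(1-7)*5^2 mod 251 = 101, hash=78+101 mod 251 = 179 <-- target
Option C: s[1]='g'->'f', delta=(6-7)*5^2 mod 251 = 226, hash=78+226 mod 251 = 53
Option D: s[0]='c'->'b', delta=(2-3)*5^3 mod 251 = 126, hash=78+126 mod 251 = 204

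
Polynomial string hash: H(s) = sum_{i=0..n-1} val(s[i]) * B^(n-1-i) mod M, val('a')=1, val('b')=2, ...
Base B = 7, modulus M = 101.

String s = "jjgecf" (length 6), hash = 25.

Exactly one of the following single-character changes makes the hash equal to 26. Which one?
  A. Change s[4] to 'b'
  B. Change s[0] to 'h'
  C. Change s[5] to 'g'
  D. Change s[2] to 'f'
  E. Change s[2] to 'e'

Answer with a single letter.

Option A: s[4]='c'->'b', delta=(2-3)*7^1 mod 101 = 94, hash=25+94 mod 101 = 18
Option B: s[0]='j'->'h', delta=(8-10)*7^5 mod 101 = 19, hash=25+19 mod 101 = 44
Option C: s[5]='f'->'g', delta=(7-6)*7^0 mod 101 = 1, hash=25+1 mod 101 = 26 <-- target
Option D: s[2]='g'->'f', delta=(6-7)*7^3 mod 101 = 61, hash=25+61 mod 101 = 86
Option E: s[2]='g'->'e', delta=(5-7)*7^3 mod 101 = 21, hash=25+21 mod 101 = 46

Answer: C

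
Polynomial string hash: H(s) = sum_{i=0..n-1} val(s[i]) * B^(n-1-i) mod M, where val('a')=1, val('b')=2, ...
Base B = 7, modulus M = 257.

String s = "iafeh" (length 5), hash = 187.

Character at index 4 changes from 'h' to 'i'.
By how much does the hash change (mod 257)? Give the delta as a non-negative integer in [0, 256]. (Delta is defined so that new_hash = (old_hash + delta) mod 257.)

Answer: 1

Derivation:
Delta formula: (val(new) - val(old)) * B^(n-1-k) mod M
  val('i') - val('h') = 9 - 8 = 1
  B^(n-1-k) = 7^0 mod 257 = 1
  Delta = 1 * 1 mod 257 = 1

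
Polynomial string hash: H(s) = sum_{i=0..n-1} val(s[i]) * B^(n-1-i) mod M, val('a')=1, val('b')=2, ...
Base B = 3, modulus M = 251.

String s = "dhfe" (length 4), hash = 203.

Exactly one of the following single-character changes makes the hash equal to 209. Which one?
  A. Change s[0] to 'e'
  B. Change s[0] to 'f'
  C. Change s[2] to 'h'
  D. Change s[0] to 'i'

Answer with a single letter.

Option A: s[0]='d'->'e', delta=(5-4)*3^3 mod 251 = 27, hash=203+27 mod 251 = 230
Option B: s[0]='d'->'f', delta=(6-4)*3^3 mod 251 = 54, hash=203+54 mod 251 = 6
Option C: s[2]='f'->'h', delta=(8-6)*3^1 mod 251 = 6, hash=203+6 mod 251 = 209 <-- target
Option D: s[0]='d'->'i', delta=(9-4)*3^3 mod 251 = 135, hash=203+135 mod 251 = 87

Answer: C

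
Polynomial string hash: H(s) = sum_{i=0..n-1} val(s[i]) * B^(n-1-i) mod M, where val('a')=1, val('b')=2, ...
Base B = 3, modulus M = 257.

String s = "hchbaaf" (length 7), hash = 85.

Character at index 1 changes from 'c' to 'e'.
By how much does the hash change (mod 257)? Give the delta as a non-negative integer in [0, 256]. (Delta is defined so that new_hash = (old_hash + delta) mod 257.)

Answer: 229

Derivation:
Delta formula: (val(new) - val(old)) * B^(n-1-k) mod M
  val('e') - val('c') = 5 - 3 = 2
  B^(n-1-k) = 3^5 mod 257 = 243
  Delta = 2 * 243 mod 257 = 229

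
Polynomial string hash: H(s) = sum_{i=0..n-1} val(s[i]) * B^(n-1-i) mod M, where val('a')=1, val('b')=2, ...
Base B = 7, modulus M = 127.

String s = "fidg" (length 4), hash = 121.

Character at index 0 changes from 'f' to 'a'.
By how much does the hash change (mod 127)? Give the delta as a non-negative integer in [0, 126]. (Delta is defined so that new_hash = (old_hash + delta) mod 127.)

Delta formula: (val(new) - val(old)) * B^(n-1-k) mod M
  val('a') - val('f') = 1 - 6 = -5
  B^(n-1-k) = 7^3 mod 127 = 89
  Delta = -5 * 89 mod 127 = 63

Answer: 63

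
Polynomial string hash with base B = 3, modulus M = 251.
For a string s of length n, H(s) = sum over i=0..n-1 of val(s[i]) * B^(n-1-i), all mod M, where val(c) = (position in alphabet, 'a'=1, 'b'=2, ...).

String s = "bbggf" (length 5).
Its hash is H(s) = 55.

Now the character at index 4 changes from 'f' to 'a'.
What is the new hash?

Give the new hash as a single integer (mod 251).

val('f') = 6, val('a') = 1
Position k = 4, exponent = n-1-k = 0
B^0 mod M = 3^0 mod 251 = 1
Delta = (1 - 6) * 1 mod 251 = 246
New hash = (55 + 246) mod 251 = 50

Answer: 50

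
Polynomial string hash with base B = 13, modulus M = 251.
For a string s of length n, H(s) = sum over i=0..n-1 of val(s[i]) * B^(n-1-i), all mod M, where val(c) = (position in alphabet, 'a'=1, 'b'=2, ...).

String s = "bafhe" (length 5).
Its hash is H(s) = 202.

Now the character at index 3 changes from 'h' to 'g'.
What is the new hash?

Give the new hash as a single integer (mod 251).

val('h') = 8, val('g') = 7
Position k = 3, exponent = n-1-k = 1
B^1 mod M = 13^1 mod 251 = 13
Delta = (7 - 8) * 13 mod 251 = 238
New hash = (202 + 238) mod 251 = 189

Answer: 189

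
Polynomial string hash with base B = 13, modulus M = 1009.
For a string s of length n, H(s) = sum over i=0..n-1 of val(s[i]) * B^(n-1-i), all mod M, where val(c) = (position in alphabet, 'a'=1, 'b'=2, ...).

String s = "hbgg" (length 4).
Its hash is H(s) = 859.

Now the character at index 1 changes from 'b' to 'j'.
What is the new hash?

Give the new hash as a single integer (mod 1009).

val('b') = 2, val('j') = 10
Position k = 1, exponent = n-1-k = 2
B^2 mod M = 13^2 mod 1009 = 169
Delta = (10 - 2) * 169 mod 1009 = 343
New hash = (859 + 343) mod 1009 = 193

Answer: 193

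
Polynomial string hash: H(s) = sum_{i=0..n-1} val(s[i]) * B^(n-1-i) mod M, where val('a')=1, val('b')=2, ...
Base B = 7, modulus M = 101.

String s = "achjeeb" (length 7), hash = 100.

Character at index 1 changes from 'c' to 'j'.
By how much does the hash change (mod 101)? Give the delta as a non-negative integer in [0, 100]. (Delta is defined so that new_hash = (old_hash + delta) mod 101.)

Delta formula: (val(new) - val(old)) * B^(n-1-k) mod M
  val('j') - val('c') = 10 - 3 = 7
  B^(n-1-k) = 7^5 mod 101 = 41
  Delta = 7 * 41 mod 101 = 85

Answer: 85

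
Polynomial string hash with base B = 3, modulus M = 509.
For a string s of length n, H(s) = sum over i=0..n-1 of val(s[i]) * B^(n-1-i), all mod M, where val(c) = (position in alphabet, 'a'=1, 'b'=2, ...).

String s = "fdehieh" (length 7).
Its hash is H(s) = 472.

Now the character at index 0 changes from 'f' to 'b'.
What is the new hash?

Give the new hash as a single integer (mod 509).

val('f') = 6, val('b') = 2
Position k = 0, exponent = n-1-k = 6
B^6 mod M = 3^6 mod 509 = 220
Delta = (2 - 6) * 220 mod 509 = 138
New hash = (472 + 138) mod 509 = 101

Answer: 101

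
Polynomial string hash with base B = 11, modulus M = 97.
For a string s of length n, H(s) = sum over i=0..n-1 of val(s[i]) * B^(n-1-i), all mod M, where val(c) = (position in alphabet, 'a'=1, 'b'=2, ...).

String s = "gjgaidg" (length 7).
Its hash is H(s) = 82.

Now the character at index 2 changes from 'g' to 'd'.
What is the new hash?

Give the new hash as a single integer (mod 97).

Answer: 3

Derivation:
val('g') = 7, val('d') = 4
Position k = 2, exponent = n-1-k = 4
B^4 mod M = 11^4 mod 97 = 91
Delta = (4 - 7) * 91 mod 97 = 18
New hash = (82 + 18) mod 97 = 3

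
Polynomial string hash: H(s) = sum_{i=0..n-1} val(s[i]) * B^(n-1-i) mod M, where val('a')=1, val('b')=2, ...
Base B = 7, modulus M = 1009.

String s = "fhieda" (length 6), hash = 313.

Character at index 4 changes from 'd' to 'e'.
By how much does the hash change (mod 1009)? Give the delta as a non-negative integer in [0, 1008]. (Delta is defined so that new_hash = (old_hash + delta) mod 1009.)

Answer: 7

Derivation:
Delta formula: (val(new) - val(old)) * B^(n-1-k) mod M
  val('e') - val('d') = 5 - 4 = 1
  B^(n-1-k) = 7^1 mod 1009 = 7
  Delta = 1 * 7 mod 1009 = 7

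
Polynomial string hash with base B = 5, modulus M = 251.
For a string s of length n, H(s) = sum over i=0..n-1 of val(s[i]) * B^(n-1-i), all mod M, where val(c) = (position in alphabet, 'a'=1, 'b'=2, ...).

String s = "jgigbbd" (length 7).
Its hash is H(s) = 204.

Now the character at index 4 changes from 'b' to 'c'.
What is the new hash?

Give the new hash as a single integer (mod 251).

val('b') = 2, val('c') = 3
Position k = 4, exponent = n-1-k = 2
B^2 mod M = 5^2 mod 251 = 25
Delta = (3 - 2) * 25 mod 251 = 25
New hash = (204 + 25) mod 251 = 229

Answer: 229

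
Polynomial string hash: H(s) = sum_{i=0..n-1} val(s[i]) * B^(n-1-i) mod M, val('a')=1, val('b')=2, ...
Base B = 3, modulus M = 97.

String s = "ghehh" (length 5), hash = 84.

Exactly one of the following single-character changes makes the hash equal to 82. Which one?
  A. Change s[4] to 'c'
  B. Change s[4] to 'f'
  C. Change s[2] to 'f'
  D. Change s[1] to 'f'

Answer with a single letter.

Option A: s[4]='h'->'c', delta=(3-8)*3^0 mod 97 = 92, hash=84+92 mod 97 = 79
Option B: s[4]='h'->'f', delta=(6-8)*3^0 mod 97 = 95, hash=84+95 mod 97 = 82 <-- target
Option C: s[2]='e'->'f', delta=(6-5)*3^2 mod 97 = 9, hash=84+9 mod 97 = 93
Option D: s[1]='h'->'f', delta=(6-8)*3^3 mod 97 = 43, hash=84+43 mod 97 = 30

Answer: B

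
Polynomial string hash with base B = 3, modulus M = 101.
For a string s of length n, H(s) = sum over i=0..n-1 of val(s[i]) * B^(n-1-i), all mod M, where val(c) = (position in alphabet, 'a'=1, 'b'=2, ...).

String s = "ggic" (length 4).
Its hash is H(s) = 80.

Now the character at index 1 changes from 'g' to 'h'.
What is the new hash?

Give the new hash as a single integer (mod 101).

val('g') = 7, val('h') = 8
Position k = 1, exponent = n-1-k = 2
B^2 mod M = 3^2 mod 101 = 9
Delta = (8 - 7) * 9 mod 101 = 9
New hash = (80 + 9) mod 101 = 89

Answer: 89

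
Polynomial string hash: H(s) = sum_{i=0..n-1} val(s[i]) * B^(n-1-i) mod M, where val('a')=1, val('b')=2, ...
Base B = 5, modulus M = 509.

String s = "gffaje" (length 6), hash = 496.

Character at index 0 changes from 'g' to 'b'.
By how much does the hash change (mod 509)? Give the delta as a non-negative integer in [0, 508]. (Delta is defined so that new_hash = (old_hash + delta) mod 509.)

Delta formula: (val(new) - val(old)) * B^(n-1-k) mod M
  val('b') - val('g') = 2 - 7 = -5
  B^(n-1-k) = 5^5 mod 509 = 71
  Delta = -5 * 71 mod 509 = 154

Answer: 154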